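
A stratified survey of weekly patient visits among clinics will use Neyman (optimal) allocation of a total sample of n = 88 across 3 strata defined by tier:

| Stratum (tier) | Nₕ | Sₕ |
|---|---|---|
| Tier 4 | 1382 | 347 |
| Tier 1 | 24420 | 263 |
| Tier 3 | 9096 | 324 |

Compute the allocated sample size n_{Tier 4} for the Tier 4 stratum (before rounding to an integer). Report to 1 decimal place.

4.3

Neyman allocation: nₕ = n·NₕSₕ / Σⱼ NⱼSⱼ.
Σ NⱼSⱼ = 1382·347 + 24420·263 + 9096·324 = 9.849118 × 10^6.
n_{Tier 4} = 88·1382·347 / (9.849118 × 10^6) = 4.3.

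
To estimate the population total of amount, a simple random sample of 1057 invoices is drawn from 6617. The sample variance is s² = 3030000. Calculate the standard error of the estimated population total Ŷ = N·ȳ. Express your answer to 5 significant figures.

324750

Var(Ŷ) = N²·Var(ȳ) = N²·(1 − n/N)·s²/n.
f = 1057/6617 = 0.15974006; Var(ȳ) = 0.84025994·3030000/1057 = 2408.6922.
Var(Ŷ) = 6617² · 2408.6922 = 1.0546384 × 10^11.
SE(Ŷ) = √(1.0546384 × 10^11) = 324750.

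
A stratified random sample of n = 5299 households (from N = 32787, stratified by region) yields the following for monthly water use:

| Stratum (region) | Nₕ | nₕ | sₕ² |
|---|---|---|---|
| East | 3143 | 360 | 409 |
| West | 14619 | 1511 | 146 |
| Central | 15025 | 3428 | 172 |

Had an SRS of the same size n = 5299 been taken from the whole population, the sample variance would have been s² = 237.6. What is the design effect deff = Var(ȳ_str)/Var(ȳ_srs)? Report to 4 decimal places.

0.9204

Var(ȳ_str) = Σ Wₕ²(1−fₕ)sₕ²/nₕ with Wₕ = Nₕ/32787:
  East: (3143/32787)²·(1−360/3143)·409/360 = 0.0092443213
  West: (14619/32787)²·(1−1511/14619)·146/1511 = 0.017224203
  Central: (15025/32787)²·(1−3428/15025)·172/3428 = 0.0081328809
  → Var(ȳ_str) = 0.034601405.
Var(ȳ_srs) = (1 − 5299/32787)·237.6/5299 = 0.037591874.
deff = 0.034601405 / 0.037591874 = 0.9204.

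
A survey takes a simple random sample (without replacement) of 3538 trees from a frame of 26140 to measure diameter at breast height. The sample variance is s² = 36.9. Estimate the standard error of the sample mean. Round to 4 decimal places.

0.0950

Under SRS without replacement, Var(ȳ) = (1 − f)·s²/n with f = n/N = 3538/26140 = 0.13534813.
Var(ȳ) = (1 − 0.13534813)·36.9/3538 = 0.86465187·0.010429621 = 0.0090179916.
SE(ȳ) = √(0.0090179916) = 0.0950.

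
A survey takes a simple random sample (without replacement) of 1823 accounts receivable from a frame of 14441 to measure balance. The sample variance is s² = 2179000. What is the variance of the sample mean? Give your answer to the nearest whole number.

Under SRS without replacement, Var(ȳ) = (1 − f)·s²/n with f = n/N = 1823/14441 = 0.12623780.
Var(ȳ) = (1 − 0.12623780)·2179000/1823 = 0.87376220·1195.2825 = 1044.3927.

1044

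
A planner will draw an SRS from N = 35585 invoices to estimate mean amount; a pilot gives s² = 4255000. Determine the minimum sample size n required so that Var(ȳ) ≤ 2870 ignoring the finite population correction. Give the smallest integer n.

Without fpc, n₀ = s²/D = 4255000/2870 = 1482.5784.
Rounding up, n = 1483.

1483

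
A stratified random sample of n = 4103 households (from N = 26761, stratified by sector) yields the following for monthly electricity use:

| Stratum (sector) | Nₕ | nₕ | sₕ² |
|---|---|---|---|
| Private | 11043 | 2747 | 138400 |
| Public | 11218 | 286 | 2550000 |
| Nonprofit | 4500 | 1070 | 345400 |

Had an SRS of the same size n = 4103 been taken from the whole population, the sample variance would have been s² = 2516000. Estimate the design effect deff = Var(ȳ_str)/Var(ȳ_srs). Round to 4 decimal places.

Var(ȳ_str) = Σ Wₕ²(1−fₕ)sₕ²/nₕ with Wₕ = Nₕ/26761:
  Private: (11043/26761)²·(1−2747/11043)·138400/2747 = 6.4450838
  Public: (11218/26761)²·(1−286/11218)·2550000/286 = 1526.8084
  Nonprofit: (4500/26761)²·(1−1070/4500)·345400/1070 = 6.9572965
  → Var(ȳ_str) = 1540.2108.
Var(ȳ_srs) = (1 − 4103/26761)·2516000/4103 = 519.19243.
deff = 1540.2108 / 519.19243 = 2.9666.

2.9666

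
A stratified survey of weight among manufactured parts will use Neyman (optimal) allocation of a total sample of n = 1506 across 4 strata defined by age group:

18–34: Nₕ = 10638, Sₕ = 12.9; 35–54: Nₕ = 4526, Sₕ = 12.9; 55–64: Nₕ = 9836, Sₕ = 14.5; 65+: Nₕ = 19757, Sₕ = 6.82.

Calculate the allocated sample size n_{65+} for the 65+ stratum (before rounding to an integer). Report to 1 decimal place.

429.0

Neyman allocation: nₕ = n·NₕSₕ / Σⱼ NⱼSⱼ.
Σ NⱼSⱼ = 10638·12.9 + 4526·12.9 + 9836·14.5 + 19757·6.82 = 472980.34.
n_{65+} = 1506·19757·6.82 / 472980.34 = 429.0.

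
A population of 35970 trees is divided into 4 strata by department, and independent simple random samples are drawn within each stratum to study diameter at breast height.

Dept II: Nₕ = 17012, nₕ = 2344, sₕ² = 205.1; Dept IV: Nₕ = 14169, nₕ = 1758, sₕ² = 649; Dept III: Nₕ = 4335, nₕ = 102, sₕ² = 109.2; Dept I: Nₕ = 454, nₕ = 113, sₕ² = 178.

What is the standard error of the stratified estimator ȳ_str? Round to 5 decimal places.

0.28709

Var(ȳ_str) = Σₕ Wₕ²(1 − fₕ)sₕ²/nₕ with Wₕ = Nₕ/N, N = 35970.
Dept II: Wₕ = 0.47294968; term = 0.47294968²·(1 − 0.13778509)·205.1/2344 = 0.016875376.
Dept IV: Wₕ = 0.39391159; term = 0.39391159²·(1 − 0.12407368)·649/1758 = 0.05017541.
Dept III: Wₕ = 0.12051710; term = 0.12051710²·(1 − 0.02352941)·109.2/102 = 0.015183747.
Dept I: Wₕ = 0.01262163; term = 0.01262163²·(1 − 0.24889868)·178/113 = 1.8848245 × 10^-4.
Sum = 0.082423015.
SE = √(0.082423015) = 0.28709.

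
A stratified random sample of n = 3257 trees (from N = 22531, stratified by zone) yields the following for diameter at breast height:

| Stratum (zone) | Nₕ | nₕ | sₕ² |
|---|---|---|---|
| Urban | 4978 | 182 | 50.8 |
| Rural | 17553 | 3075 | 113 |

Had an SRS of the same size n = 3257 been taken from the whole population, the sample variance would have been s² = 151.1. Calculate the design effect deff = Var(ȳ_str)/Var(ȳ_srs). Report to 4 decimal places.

Var(ȳ_str) = Σ Wₕ²(1−fₕ)sₕ²/nₕ with Wₕ = Nₕ/22531:
  Urban: (4978/22531)²·(1−182/4978)·50.8/182 = 0.013126999
  Rural: (17553/22531)²·(1−3075/17553)·113/3075 = 0.018396378
  → Var(ȳ_str) = 0.031523377.
Var(ȳ_srs) = (1 − 3257/22531)·151.1/3257 = 0.03968607.
deff = 0.031523377 / 0.03968607 = 0.7943.

0.7943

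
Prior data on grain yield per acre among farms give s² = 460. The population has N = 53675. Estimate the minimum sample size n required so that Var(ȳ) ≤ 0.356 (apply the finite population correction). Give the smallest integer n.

Without fpc, n₀ = s²/D = 460/0.356 = 1292.1348.
With fpc, (1 − n/N)·s²/n ≤ D requires n ≥ n₀/(1 + n₀/N) = 1292.1348/(1 + 1292.1348/53675) = 1261.7601.
Rounding up, n = 1262.

1262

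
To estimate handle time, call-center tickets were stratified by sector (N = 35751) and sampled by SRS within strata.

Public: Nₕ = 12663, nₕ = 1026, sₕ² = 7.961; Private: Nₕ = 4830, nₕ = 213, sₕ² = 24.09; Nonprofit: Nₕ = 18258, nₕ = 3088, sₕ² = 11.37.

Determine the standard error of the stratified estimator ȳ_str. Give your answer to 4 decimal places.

Var(ȳ_str) = Σₕ Wₕ²(1 − fₕ)sₕ²/nₕ with Wₕ = Nₕ/N, N = 35751.
Public: Wₕ = 0.35419988; term = 0.35419988²·(1 − 0.08102345)·7.961/1026 = 8.945848 × 10^-4.
Private: Wₕ = 0.13510112; term = 0.13510112²·(1 − 0.04409938)·24.09/213 = 0.0019732759.
Nonprofit: Wₕ = 0.51069900; term = 0.51069900²·(1 − 0.16913134)·11.37/3088 = 7.9789468 × 10^-4.
Sum = 0.0036657554.
SE = √(0.0036657554) = 0.0605.

0.0605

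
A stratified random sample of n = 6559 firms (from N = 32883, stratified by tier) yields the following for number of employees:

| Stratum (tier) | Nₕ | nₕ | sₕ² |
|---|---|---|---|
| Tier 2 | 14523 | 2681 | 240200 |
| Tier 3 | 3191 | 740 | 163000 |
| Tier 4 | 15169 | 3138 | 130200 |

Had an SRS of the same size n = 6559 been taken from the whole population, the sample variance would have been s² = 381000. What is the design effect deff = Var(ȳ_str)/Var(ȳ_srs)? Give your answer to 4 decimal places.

Var(ȳ_str) = Σ Wₕ²(1−fₕ)sₕ²/nₕ with Wₕ = Nₕ/32883:
  Tier 2: (14523/32883)²·(1−2681/14523)·240200/2681 = 14.249995
  Tier 3: (3191/32883)²·(1−740/3191)·163000/740 = 1.5932471
  Tier 4: (15169/32883)²·(1−3138/15169)·130200/3138 = 7.0028344
  → Var(ȳ_str) = 22.846077.
Var(ȳ_srs) = (1 − 6559/32883)·381000/6559 = 46.501589.
deff = 22.846077 / 46.501589 = 0.4913.

0.4913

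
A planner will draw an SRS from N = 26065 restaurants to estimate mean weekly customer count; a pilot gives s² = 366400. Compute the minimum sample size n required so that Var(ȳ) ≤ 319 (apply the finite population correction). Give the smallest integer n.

Without fpc, n₀ = s²/D = 366400/319 = 1148.5893.
With fpc, (1 − n/N)·s²/n ≤ D requires n ≥ n₀/(1 + n₀/N) = 1148.5893/(1 + 1148.5893/26065) = 1100.1114.
Rounding up, n = 1101.

1101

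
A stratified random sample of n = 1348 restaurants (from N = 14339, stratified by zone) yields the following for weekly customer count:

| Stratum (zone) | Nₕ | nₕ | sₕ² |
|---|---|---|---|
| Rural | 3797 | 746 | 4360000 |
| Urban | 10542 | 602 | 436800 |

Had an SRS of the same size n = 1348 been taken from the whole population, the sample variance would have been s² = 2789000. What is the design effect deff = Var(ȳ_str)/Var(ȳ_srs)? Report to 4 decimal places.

Var(ȳ_str) = Σ Wₕ²(1−fₕ)sₕ²/nₕ with Wₕ = Nₕ/14339:
  Rural: (3797/14339)²·(1−746/3797)·4360000/746 = 329.30076
  Urban: (10542/14339)²·(1−602/10542)·436800/602 = 369.79225
  → Var(ȳ_str) = 699.09301.
Var(ȳ_srs) = (1 − 1348/14339)·2789000/1348 = 1874.4866.
deff = 699.09301 / 1874.4866 = 0.3730.

0.3730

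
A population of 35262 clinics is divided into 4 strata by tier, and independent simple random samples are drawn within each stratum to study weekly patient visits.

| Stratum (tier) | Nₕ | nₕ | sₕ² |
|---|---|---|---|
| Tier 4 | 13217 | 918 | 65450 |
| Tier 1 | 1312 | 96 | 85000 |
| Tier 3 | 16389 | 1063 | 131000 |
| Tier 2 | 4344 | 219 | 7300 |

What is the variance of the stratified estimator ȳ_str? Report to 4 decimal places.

Var(ȳ_str) = Σₕ Wₕ²(1 − fₕ)sₕ²/nₕ with Wₕ = Nₕ/N, N = 35262.
Tier 4: Wₕ = 0.37482276; term = 0.37482276²·(1 − 0.06945600)·65450/918 = 9.3208556.
Tier 1: Wₕ = 0.03720719; term = 0.03720719²·(1 − 0.07317073)·85000/96 = 1.1360599.
Tier 3: Wₕ = 0.46477795; term = 0.46477795²·(1 − 0.06486058)·131000/1063 = 24.894616.
Tier 2: Wₕ = 0.12319210; term = 0.12319210²·(1 − 0.05041436)·7300/219 = 0.48037305.
Sum = 35.831905.

35.8319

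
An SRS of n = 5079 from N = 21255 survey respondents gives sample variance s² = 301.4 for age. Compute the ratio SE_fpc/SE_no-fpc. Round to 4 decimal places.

0.8724

f = n/N = 5079/21255 = 0.23895554.
SE_no-fpc = √(s²/n) = 0.24360294; SE_fpc = √((1−f)s²/n) = 0.21251399.
Ratio = √(1−f) = 0.87237862.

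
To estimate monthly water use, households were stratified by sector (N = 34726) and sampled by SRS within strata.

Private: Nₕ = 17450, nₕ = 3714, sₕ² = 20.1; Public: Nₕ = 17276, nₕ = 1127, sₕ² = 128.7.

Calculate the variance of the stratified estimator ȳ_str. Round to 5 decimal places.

Var(ȳ_str) = Σₕ Wₕ²(1 − fₕ)sₕ²/nₕ with Wₕ = Nₕ/N, N = 34726.
Private: Wₕ = 0.50250533; term = 0.50250533²·(1 − 0.21283668)·20.1/3714 = 0.0010757227.
Public: Wₕ = 0.49749467; term = 0.49749467²·(1 − 0.06523501)·128.7/1127 = 0.026420068.
Sum = 0.027495791.

0.02750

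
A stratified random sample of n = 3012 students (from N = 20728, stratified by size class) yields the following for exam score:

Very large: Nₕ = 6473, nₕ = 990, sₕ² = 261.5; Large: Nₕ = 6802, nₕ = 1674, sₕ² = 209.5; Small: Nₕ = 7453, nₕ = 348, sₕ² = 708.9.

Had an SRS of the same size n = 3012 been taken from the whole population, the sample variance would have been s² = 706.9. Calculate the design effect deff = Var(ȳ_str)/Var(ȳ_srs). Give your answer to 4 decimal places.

1.4111

Var(ȳ_str) = Σ Wₕ²(1−fₕ)sₕ²/nₕ with Wₕ = Nₕ/20728:
  Very large: (6473/20728)²·(1−990/6473)·261.5/990 = 0.021819538
  Large: (6802/20728)²·(1−1674/6802)·209.5/1674 = 0.01016011
  Small: (7453/20728)²·(1−348/7453)·708.9/348 = 0.25106498
  → Var(ȳ_str) = 0.28304463.
Var(ȳ_srs) = (1 − 3012/20728)·706.9/3012 = 0.20059093.
deff = 0.28304463 / 0.20059093 = 1.4111.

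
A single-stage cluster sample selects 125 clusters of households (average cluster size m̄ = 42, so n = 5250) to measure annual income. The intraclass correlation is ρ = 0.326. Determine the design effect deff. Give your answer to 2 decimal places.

deff = 1 + (42 − 1)·0.326 = 1 + 13.366 = 14.366.

14.37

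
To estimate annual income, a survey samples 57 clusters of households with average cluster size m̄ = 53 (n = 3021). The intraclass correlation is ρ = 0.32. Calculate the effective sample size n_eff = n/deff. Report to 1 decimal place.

171.3

deff = 1 + (53 − 1)·0.32 = 1 + 16.64 = 17.64.
n_eff = 3021 / 17.64 = 171.3.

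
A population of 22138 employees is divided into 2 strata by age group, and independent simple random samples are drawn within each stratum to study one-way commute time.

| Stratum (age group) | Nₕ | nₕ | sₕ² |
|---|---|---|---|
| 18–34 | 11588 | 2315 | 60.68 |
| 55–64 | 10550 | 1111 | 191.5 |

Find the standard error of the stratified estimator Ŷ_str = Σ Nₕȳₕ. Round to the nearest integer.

4470

Var(Ŷ_str) = Σₕ Nₕ²(1 − fₕ)sₕ²/nₕ.
18–34: 11588²·(1 − 2315/11588)·60.68/2315 = 2.816588 × 10^6.
55–64: 10550²·(1 − 1111/10550)·191.5/1111 = 1.7164579 × 10^7.
Sum = 1.9981167 × 10^7.
SE = √(1.9981167 × 10^7) = 4470.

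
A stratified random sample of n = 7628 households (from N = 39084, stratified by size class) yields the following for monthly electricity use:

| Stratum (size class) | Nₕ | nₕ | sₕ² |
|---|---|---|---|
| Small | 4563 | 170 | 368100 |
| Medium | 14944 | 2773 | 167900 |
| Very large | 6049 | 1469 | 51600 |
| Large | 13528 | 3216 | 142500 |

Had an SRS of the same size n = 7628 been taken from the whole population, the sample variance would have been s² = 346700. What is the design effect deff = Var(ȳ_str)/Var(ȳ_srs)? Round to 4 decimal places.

1.1019

Var(ȳ_str) = Σ Wₕ²(1−fₕ)sₕ²/nₕ with Wₕ = Nₕ/39084:
  Small: (4563/39084)²·(1−170/4563)·368100/170 = 28.413881
  Medium: (14944/39084)²·(1−2773/14944)·167900/2773 = 7.2093472
  Very large: (6049/39084)²·(1−1469/6049)·51600/1469 = 0.63705798
  Large: (13528/39084)²·(1−3216/13528)·142500/3216 = 4.0464792
  → Var(ȳ_str) = 40.306765.
Var(ȳ_srs) = (1 − 7628/39084)·346700/7628 = 36.580333.
deff = 40.306765 / 36.580333 = 1.1019.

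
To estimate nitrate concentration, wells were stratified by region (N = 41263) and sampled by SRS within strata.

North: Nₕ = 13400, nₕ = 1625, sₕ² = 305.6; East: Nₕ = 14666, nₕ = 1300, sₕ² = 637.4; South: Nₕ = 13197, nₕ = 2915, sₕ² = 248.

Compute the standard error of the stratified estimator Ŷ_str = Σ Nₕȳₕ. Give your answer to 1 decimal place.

Var(Ŷ_str) = Σₕ Nₕ²(1 − fₕ)sₕ²/nₕ.
North: 13400²·(1 − 1625/13400)·305.6/1625 = 2.967329 × 10^7.
East: 14666²·(1 − 1300/14666)·637.4/1300 = 9.6112936 × 10^7.
South: 13197²·(1 − 2915/13197)·248/2915 = 1.1544256 × 10^7.
Sum = 1.3733048 × 10^8.
SE = √(1.3733048 × 10^8) = 11718.8.

11718.8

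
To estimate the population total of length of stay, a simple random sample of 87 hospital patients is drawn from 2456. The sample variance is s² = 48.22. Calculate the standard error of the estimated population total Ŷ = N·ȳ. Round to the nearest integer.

Var(Ŷ) = N²·Var(ȳ) = N²·(1 − n/N)·s²/n.
f = 87/2456 = 0.03542345; Var(ȳ) = 0.96457655·48.22/87 = 0.53461932.
Var(Ŷ) = 2456² · 0.53461932 = 3.2247895 × 10^6.
SE(Ŷ) = √(3.2247895 × 10^6) = 1796.

1796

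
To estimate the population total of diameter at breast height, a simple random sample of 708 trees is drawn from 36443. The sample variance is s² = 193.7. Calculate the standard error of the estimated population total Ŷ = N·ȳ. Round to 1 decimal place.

18875.7

Var(Ŷ) = N²·Var(ȳ) = N²·(1 − n/N)·s²/n.
f = 708/36443 = 0.01942760; Var(ȳ) = 0.98057240·193.7/708 = 0.26827242.
Var(Ŷ) = 36443² · 0.26827242 = 3.5629052 × 10^8.
SE(Ŷ) = √(3.5629052 × 10^8) = 18875.7.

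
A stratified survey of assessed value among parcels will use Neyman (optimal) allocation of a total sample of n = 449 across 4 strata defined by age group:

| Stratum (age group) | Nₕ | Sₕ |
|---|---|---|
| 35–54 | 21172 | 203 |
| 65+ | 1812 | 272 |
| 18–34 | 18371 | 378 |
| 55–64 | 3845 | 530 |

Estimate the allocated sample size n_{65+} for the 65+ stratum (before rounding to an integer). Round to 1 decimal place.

16.1

Neyman allocation: nₕ = n·NₕSₕ / Σⱼ NⱼSⱼ.
Σ NⱼSⱼ = 21172·203 + 1812·272 + 18371·378 + 3845·530 = 1.3772868 × 10^7.
n_{65+} = 449·1812·272 / (1.3772868 × 10^7) = 16.1.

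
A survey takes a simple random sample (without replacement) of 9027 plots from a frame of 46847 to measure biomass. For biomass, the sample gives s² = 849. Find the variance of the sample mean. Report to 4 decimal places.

Under SRS without replacement, Var(ȳ) = (1 − f)·s²/n with f = n/N = 9027/46847 = 0.19269110.
Var(ȳ) = (1 − 0.19269110)·849/9027 = 0.80730890·0.09405118 = 0.075928354.

0.0759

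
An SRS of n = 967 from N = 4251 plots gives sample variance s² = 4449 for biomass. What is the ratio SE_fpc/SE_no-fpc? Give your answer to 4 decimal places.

f = n/N = 967/4251 = 0.22747589.
SE_no-fpc = √(s²/n) = 2.1449539; SE_fpc = √((1−f)s²/n) = 1.8852719.
Ratio = √(1−f) = 0.87893351.

0.8789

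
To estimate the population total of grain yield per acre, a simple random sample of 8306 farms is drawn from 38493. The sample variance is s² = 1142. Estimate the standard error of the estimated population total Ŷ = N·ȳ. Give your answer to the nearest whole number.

12640

Var(Ŷ) = N²·Var(ȳ) = N²·(1 − n/N)·s²/n.
f = 8306/38493 = 0.21577949; Var(ȳ) = 0.78422051·1142/8306 = 0.10782324.
Var(Ŷ) = 38493² · 0.10782324 = 1.5976289 × 10^8.
SE(Ŷ) = √(1.5976289 × 10^8) = 12640.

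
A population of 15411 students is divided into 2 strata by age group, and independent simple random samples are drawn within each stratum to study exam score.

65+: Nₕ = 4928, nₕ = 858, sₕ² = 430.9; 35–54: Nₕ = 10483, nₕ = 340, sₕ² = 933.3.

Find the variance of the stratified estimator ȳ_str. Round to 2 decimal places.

1.27

Var(ȳ_str) = Σₕ Wₕ²(1 − fₕ)sₕ²/nₕ with Wₕ = Nₕ/N, N = 15411.
65+: Wₕ = 0.31977159; term = 0.31977159²·(1 − 0.17410714)·430.9/858 = 0.042412383.
35–54: Wₕ = 0.68022841; term = 0.68022841²·(1 − 0.03243346)·933.3/340 = 1.2289458.
Sum = 1.2713582.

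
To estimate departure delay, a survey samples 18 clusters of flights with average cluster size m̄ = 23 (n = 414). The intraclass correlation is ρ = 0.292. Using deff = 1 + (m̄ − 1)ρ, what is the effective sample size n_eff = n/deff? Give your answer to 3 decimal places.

55.765

deff = 1 + (23 − 1)·0.292 = 1 + 6.424 = 7.424.
n_eff = 414 / 7.424 = 55.765.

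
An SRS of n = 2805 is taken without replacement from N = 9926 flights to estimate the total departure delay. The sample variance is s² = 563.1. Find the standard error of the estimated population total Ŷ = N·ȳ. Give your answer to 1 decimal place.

3766.9

Var(Ŷ) = N²·Var(ȳ) = N²·(1 − n/N)·s²/n.
f = 2805/9926 = 0.28259117; Var(ȳ) = 0.71740883·563.1/2805 = 0.14401886.
Var(Ŷ) = 9926² · 0.14401886 = 1.4189527 × 10^7.
SE(Ŷ) = √(1.4189527 × 10^7) = 3766.9.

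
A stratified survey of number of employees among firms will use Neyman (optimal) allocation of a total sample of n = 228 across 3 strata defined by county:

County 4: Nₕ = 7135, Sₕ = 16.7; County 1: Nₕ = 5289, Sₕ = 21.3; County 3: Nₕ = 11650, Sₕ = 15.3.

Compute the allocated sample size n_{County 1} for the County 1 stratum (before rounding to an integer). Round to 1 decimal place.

62.6

Neyman allocation: nₕ = n·NₕSₕ / Σⱼ NⱼSⱼ.
Σ NⱼSⱼ = 7135·16.7 + 5289·21.3 + 11650·15.3 = 410055.2.
n_{County 1} = 228·5289·21.3 / 410055.2 = 62.6.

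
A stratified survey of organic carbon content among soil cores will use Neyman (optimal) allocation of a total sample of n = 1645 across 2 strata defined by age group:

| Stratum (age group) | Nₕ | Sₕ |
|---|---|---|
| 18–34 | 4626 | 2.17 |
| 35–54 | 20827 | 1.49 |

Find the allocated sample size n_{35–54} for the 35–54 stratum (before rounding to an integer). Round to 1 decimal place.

Neyman allocation: nₕ = n·NₕSₕ / Σⱼ NⱼSⱼ.
Σ NⱼSⱼ = 4626·2.17 + 20827·1.49 = 41070.65.
n_{35–54} = 1645·20827·1.49 / 41070.65 = 1242.9.

1242.9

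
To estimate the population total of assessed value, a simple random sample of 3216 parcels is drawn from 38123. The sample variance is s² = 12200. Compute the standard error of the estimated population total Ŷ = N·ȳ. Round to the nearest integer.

71051

Var(Ŷ) = N²·Var(ȳ) = N²·(1 − n/N)·s²/n.
f = 3216/38123 = 0.08435852; Var(ȳ) = 0.91564148·12200/3216 = 3.4735156.
Var(Ŷ) = 38123² · 3.4735156 = 5.0482795 × 10^9.
SE(Ŷ) = √(5.0482795 × 10^9) = 71051.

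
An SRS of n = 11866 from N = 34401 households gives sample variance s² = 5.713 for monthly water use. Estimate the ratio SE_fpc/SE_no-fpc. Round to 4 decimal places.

0.8094

f = n/N = 11866/34401 = 0.34493183.
SE_no-fpc = √(s²/n) = 0.021942188; SE_fpc = √((1−f)s²/n) = 0.017759191.
Ratio = √(1−f) = 0.80936282.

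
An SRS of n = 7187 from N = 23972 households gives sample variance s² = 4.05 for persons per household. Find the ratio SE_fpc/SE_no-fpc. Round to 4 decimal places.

0.8368

f = n/N = 7187/23972 = 0.29980811.
SE_no-fpc = √(s²/n) = 0.023738523; SE_fpc = √((1−f)s²/n) = 0.019863795.
Ratio = √(1−f) = 0.83677470.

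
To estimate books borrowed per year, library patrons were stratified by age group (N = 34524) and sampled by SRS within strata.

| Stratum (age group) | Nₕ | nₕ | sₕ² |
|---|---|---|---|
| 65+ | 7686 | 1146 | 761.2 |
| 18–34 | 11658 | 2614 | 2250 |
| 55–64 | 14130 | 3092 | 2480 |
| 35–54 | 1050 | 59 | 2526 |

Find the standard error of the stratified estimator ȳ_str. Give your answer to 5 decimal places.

Var(ȳ_str) = Σₕ Wₕ²(1 − fₕ)sₕ²/nₕ with Wₕ = Nₕ/N, N = 34524.
65+: Wₕ = 0.22262774; term = 0.22262774²·(1 − 0.14910226)·761.2/1146 = 0.028012384.
18–34: Wₕ = 0.33767814; term = 0.33767814²·(1 − 0.22422371)·2250/2614 = 0.076141131.
55–64: Wₕ = 0.40928050; term = 0.40928050²·(1 − 0.21882519)·2480/3092 = 0.10495485.
35–54: Wₕ = 0.03041363; term = 0.03041363²·(1 − 0.05619048)·2526/59 = 0.037376796.
Sum = 0.24648516.
SE = √(0.24648516) = 0.49647.

0.49647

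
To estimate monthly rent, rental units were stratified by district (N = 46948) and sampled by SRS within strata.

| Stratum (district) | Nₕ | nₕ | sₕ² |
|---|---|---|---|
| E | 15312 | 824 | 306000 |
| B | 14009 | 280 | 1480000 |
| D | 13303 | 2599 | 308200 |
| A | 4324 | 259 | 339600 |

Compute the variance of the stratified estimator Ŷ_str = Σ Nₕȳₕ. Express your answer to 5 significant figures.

1.1389 × 10^12

Var(Ŷ_str) = Σₕ Nₕ²(1 − fₕ)sₕ²/nₕ.
E: 15312²·(1 − 824/15312)·306000/824 = 8.2382425 × 10^10.
B: 14009²·(1 − 280/14009)·1480000/280 = 1.0165991 × 10^12.
D: 13303²·(1 − 2599/13303)·308200/2599 = 1.6885816 × 10^10.
A: 4324²·(1 − 259/4324)·339600/259 = 2.3046987 × 10^10.
Sum = 1.1389143 × 10^12.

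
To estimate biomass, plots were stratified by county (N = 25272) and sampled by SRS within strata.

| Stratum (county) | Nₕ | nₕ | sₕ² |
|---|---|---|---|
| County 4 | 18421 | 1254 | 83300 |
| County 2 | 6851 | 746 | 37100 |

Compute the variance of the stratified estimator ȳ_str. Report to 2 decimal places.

Var(ȳ_str) = Σₕ Wₕ²(1 − fₕ)sₕ²/nₕ with Wₕ = Nₕ/N, N = 25272.
County 4: Wₕ = 0.72890947; term = 0.72890947²·(1 − 0.06807448)·83300/1254 = 32.890907.
County 2: Wₕ = 0.27109053; term = 0.27109053²·(1 − 0.10888921)·37100/746 = 3.256833.
Sum = 36.14774.

36.15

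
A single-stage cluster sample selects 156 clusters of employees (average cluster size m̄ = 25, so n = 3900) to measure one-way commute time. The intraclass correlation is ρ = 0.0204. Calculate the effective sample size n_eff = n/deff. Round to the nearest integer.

2618

deff = 1 + (25 − 1)·0.0204 = 1 + 0.4896 = 1.4896.
n_eff = 3900 / 1.4896 = 2618.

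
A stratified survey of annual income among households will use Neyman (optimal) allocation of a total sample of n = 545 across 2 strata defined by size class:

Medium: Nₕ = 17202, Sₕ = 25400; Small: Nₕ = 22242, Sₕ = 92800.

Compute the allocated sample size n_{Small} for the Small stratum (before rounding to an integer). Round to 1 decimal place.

Neyman allocation: nₕ = n·NₕSₕ / Σⱼ NⱼSⱼ.
Σ NⱼSⱼ = 17202·25400 + 22242·92800 = 2.5009884 × 10^9.
n_{Small} = 545·22242·92800 / (2.5009884 × 10^9) = 449.8.

449.8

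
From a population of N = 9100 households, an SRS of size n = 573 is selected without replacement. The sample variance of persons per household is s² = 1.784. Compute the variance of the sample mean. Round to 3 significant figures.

Under SRS without replacement, Var(ȳ) = (1 − f)·s²/n with f = n/N = 573/9100 = 0.06296703.
Var(ȳ) = (1 − 0.06296703)·1.784/573 = 0.93703297·0.003113438 = 0.0029173941.

0.00292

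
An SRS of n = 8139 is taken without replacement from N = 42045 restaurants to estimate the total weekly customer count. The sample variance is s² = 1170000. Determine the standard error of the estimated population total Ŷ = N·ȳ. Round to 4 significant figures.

Var(Ŷ) = N²·Var(ȳ) = N²·(1 − n/N)·s²/n.
f = 8139/42045 = 0.19357831; Var(ȳ) = 0.80642169·1170000/8139 = 115.92498.
Var(Ŷ) = 42045² · 115.92498 = 2.049301 × 10^11.
SE(Ŷ) = √(2.049301 × 10^11) = 452700.

452700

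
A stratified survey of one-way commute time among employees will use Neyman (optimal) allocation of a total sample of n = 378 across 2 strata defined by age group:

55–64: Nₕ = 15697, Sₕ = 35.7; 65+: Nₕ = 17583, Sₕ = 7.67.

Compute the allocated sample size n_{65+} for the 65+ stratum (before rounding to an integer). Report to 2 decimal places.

Neyman allocation: nₕ = n·NₕSₕ / Σⱼ NⱼSⱼ.
Σ NⱼSⱼ = 15697·35.7 + 17583·7.67 = 695244.51.
n_{65+} = 378·17583·7.67 / 695244.51 = 73.32.

73.32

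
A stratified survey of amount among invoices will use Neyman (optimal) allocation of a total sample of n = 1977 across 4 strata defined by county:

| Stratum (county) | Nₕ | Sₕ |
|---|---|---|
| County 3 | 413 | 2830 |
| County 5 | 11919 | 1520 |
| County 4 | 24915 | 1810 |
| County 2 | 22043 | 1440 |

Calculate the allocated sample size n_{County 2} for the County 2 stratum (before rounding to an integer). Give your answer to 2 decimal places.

652.84

Neyman allocation: nₕ = n·NₕSₕ / Σⱼ NⱼSⱼ.
Σ NⱼSⱼ = 413·2830 + 11919·1520 + 24915·1810 + 22043·1440 = 9.612374 × 10^7.
n_{County 2} = 1977·22043·1440 / (9.612374 × 10^7) = 652.84.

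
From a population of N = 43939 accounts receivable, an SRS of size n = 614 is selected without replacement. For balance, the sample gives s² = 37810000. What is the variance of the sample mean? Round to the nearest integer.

Under SRS without replacement, Var(ȳ) = (1 − f)·s²/n with f = n/N = 614/43939 = 0.01397392.
Var(ȳ) = (1 − 0.01397392)·37810000/614 = 0.98602608·61579.805 = 60719.293.

60719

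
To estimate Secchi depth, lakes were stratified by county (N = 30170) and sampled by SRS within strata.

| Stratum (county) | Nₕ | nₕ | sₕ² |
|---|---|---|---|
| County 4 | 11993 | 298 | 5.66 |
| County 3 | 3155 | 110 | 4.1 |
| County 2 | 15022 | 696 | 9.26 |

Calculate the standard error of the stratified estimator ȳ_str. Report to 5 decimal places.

Var(ȳ_str) = Σₕ Wₕ²(1 − fₕ)sₕ²/nₕ with Wₕ = Nₕ/N, N = 30170.
County 4: Wₕ = 0.39751409; term = 0.39751409²·(1 − 0.02484783)·5.66/298 = 0.002926696.
County 3: Wₕ = 0.10457408; term = 0.10457408²·(1 − 0.03486529)·4.1/110 = 3.9339353 × 10^-4.
County 2: Wₕ = 0.49791183; term = 0.49791183²·(1 − 0.04633205)·9.26/696 = 0.0031456024.
Sum = 0.0064656919.
SE = √(0.0064656919) = 0.08041.

0.08041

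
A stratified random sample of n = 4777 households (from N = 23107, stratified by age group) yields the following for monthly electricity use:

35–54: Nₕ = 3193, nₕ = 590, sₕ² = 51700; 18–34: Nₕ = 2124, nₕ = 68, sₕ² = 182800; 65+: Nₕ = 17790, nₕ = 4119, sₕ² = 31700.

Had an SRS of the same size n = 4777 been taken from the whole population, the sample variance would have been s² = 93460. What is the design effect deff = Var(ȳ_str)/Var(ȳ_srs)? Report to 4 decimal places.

Var(ȳ_str) = Σ Wₕ²(1−fₕ)sₕ²/nₕ with Wₕ = Nₕ/23107:
  35–54: (3193/23107)²·(1−590/3193)·51700/590 = 1.3640318
  18–34: (2124/23107)²·(1−68/2124)·182800/68 = 21.986585
  65+: (17790/23107)²·(1−4119/17790)·31700/4119 = 3.5055533
  → Var(ȳ_str) = 26.85617.
Var(ȳ_srs) = (1 − 4777/23107)·93460/4777 = 15.519918.
deff = 26.85617 / 15.519918 = 1.7304.

1.7304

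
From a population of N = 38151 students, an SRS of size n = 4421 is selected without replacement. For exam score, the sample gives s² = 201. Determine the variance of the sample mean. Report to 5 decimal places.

Under SRS without replacement, Var(ȳ) = (1 − f)·s²/n with f = n/N = 4421/38151 = 0.11588163.
Var(ȳ) = (1 − 0.11588163)·201/4421 = 0.88411837·0.045464827 = 0.040196289.

0.04020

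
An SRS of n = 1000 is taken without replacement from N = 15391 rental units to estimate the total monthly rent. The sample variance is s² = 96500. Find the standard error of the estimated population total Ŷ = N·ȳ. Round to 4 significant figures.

Var(Ŷ) = N²·Var(ȳ) = N²·(1 − n/N)·s²/n.
f = 1000/15391 = 0.06497304; Var(ȳ) = 0.93502696·96500/1000 = 90.230102.
Var(Ŷ) = 15391² · 90.230102 = 2.1373967 × 10^10.
SE(Ŷ) = √(2.1373967 × 10^10) = 146200.

146200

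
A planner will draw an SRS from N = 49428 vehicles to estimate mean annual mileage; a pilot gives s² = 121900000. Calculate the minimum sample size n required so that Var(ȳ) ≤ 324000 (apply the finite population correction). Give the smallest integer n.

374

Without fpc, n₀ = s²/D = 121900000/324000 = 376.2346.
With fpc, (1 − n/N)·s²/n ≤ D requires n ≥ n₀/(1 + n₀/N) = 376.2346/(1 + 376.2346/49428) = 373.3924.
Rounding up, n = 374.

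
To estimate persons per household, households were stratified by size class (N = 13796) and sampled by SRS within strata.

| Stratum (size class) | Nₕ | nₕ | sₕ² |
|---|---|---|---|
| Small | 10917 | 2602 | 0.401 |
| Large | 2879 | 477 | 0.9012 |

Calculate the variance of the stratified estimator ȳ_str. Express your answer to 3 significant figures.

1.42 × 10^-4

Var(ȳ_str) = Σₕ Wₕ²(1 − fₕ)sₕ²/nₕ with Wₕ = Nₕ/N, N = 13796.
Small: Wₕ = 0.79131632; term = 0.79131632²·(1 − 0.23834387)·0.401/2602 = 7.3501512 × 10^-5.
Large: Wₕ = 0.20868368; term = 0.20868368²·(1 − 0.16568253)·0.9012/477 = 6.8645346 × 10^-5.
Sum = 1.4214686 × 10^-4.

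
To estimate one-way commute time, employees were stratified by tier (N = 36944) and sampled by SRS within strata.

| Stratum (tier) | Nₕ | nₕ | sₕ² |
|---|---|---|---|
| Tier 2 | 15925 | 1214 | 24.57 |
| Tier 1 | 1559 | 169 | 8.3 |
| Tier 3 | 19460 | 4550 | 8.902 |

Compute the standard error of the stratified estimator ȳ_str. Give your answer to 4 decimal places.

0.0630

Var(ȳ_str) = Σₕ Wₕ²(1 − fₕ)sₕ²/nₕ with Wₕ = Nₕ/N, N = 36944.
Tier 2: Wₕ = 0.43105782; term = 0.43105782²·(1 − 0.07623234)·24.57/1214 = 0.0034739237.
Tier 1: Wₕ = 0.04219900; term = 0.04219900²·(1 − 0.10840282)·8.3/169 = 7.7976632 × 10^-5.
Tier 3: Wₕ = 0.52674318; term = 0.52674318²·(1 − 0.23381295)·8.902/4550 = 4.1591908 × 10^-4.
Sum = 0.0039678194.
SE = √(0.0039678194) = 0.0630.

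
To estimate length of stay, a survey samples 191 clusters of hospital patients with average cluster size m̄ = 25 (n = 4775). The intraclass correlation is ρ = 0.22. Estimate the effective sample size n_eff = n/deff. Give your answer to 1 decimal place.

760.4

deff = 1 + (25 − 1)·0.22 = 1 + 5.28 = 6.28.
n_eff = 4775 / 6.28 = 760.4.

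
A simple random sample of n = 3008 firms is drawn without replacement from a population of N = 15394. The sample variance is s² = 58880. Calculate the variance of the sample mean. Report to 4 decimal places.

15.7496

Under SRS without replacement, Var(ȳ) = (1 − f)·s²/n with f = n/N = 3008/15394 = 0.19540081.
Var(ȳ) = (1 − 0.19540081)·58880/3008 = 0.80459919·19.574468 = 15.749601.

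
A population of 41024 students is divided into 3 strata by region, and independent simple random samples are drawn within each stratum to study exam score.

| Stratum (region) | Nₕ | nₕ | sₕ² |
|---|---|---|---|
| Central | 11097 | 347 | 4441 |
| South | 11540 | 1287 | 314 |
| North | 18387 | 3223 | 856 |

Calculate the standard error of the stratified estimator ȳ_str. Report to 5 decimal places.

0.98404

Var(ȳ_str) = Σₕ Wₕ²(1 − fₕ)sₕ²/nₕ with Wₕ = Nₕ/N, N = 41024.
Central: Wₕ = 0.27050020; term = 0.27050020²·(1 − 0.03126971)·4441/347 = 0.90717138.
South: Wₕ = 0.28129875; term = 0.28129875²·(1 − 0.11152513)·314/1287 = 0.017152675.
North: Wₕ = 0.44820105; term = 0.44820105²·(1 − 0.17528689)·856/3223 = 0.044000955.
Sum = 0.96832501.
SE = √(0.96832501) = 0.98404.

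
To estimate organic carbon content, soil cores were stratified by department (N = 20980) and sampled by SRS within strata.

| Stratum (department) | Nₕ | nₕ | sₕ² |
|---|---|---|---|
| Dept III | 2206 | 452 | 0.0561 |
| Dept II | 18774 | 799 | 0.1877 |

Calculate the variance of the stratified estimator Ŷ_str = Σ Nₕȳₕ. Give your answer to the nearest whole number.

Var(Ŷ_str) = Σₕ Nₕ²(1 − fₕ)sₕ²/nₕ.
Dept III: 2206²·(1 − 452/2206)·0.0561/452 = 480.24132.
Dept II: 18774²·(1 − 799/18774)·0.1877/799 = 79276.27.
Sum = 79756.511.

79757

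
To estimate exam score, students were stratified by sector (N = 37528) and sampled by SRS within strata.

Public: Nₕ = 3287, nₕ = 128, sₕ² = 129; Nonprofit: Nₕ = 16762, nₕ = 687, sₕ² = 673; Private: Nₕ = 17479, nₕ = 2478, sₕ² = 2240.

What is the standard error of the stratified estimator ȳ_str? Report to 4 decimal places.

Var(ȳ_str) = Σₕ Wₕ²(1 − fₕ)sₕ²/nₕ with Wₕ = Nₕ/N, N = 37528.
Public: Wₕ = 0.08758793; term = 0.08758793²·(1 − 0.03894128)·129/128 = 0.0074305033.
Nonprofit: Wₕ = 0.44665317; term = 0.44665317²·(1 − 0.04098556)·673/687 = 0.18742361.
Private: Wₕ = 0.46575890; term = 0.46575890²·(1 − 0.14177012)·2240/2478 = 0.16829556.
Sum = 0.36314967.
SE = √(0.36314967) = 0.6026.

0.6026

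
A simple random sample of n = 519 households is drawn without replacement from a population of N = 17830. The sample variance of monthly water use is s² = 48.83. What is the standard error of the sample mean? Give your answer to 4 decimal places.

Under SRS without replacement, Var(ȳ) = (1 − f)·s²/n with f = n/N = 519/17830 = 0.02910824.
Var(ȳ) = (1 − 0.02910824)·48.83/519 = 0.97089176·0.094084778 = 0.091346136.
SE(ȳ) = √(0.091346136) = 0.3022.

0.3022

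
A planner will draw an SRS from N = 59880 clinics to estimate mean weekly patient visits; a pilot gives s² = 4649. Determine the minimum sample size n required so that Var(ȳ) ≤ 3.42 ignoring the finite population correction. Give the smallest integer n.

Without fpc, n₀ = s²/D = 4649/3.42 = 1359.3567.
Rounding up, n = 1360.

1360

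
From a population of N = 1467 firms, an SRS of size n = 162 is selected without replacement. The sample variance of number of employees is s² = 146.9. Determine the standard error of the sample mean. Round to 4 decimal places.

0.8981

Under SRS without replacement, Var(ȳ) = (1 − f)·s²/n with f = n/N = 162/1467 = 0.11042945.
Var(ȳ) = (1 − 0.11042945)·146.9/162 = 0.88957055·0.90679012 = 0.80665379.
SE(ȳ) = √(0.80665379) = 0.8981.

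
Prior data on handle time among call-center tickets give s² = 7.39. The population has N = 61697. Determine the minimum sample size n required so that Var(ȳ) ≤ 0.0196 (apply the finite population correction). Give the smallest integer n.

375

Without fpc, n₀ = s²/D = 7.39/0.0196 = 377.0408.
With fpc, (1 − n/N)·s²/n ≤ D requires n ≥ n₀/(1 + n₀/N) = 377.0408/(1 + 377.0408/61697) = 374.7506.
Rounding up, n = 375.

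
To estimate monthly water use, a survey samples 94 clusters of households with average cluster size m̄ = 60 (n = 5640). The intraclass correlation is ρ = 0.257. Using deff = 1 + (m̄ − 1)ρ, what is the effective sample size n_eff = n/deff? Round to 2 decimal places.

deff = 1 + (60 − 1)·0.257 = 1 + 15.163 = 16.163.
n_eff = 5640 / 16.163 = 348.95.

348.95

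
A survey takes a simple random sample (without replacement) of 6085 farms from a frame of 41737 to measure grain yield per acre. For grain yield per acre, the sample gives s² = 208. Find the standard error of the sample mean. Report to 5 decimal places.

Under SRS without replacement, Var(ȳ) = (1 − f)·s²/n with f = n/N = 6085/41737 = 0.14579390.
Var(ȳ) = (1 − 0.14579390)·208/6085 = 0.85420610·0.034182416 = 0.029198828.
SE(ȳ) = √(0.029198828) = 0.17088.

0.17088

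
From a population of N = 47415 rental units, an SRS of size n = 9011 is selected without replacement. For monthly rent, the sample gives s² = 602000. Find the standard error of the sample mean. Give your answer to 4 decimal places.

Under SRS without replacement, Var(ȳ) = (1 − f)·s²/n with f = n/N = 9011/47415 = 0.19004534.
Var(ȳ) = (1 − 0.19004534)·602000/9011 = 0.80995466·66.807236 = 54.110832.
SE(ȳ) = √(54.110832) = 7.3560.

7.3560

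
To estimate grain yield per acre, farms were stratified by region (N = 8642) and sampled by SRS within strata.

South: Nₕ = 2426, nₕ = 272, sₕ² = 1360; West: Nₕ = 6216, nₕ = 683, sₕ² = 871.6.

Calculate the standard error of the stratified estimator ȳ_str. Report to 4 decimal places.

0.9683

Var(ȳ_str) = Σₕ Wₕ²(1 − fₕ)sₕ²/nₕ with Wₕ = Nₕ/N, N = 8642.
South: Wₕ = 0.28072206; term = 0.28072206²·(1 − 0.11211871)·1360/272 = 0.34984686.
West: Wₕ = 0.71927794; term = 0.71927794²·(1 − 0.10987773)·871.6/683 = 0.58767832.
Sum = 0.93752518.
SE = √(0.93752518) = 0.9683.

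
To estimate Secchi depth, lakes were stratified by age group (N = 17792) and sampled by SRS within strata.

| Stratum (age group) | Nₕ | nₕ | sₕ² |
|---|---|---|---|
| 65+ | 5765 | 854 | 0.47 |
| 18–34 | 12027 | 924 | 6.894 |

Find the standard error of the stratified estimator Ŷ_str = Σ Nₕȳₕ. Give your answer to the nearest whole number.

Var(Ŷ_str) = Σₕ Nₕ²(1 − fₕ)sₕ²/nₕ.
65+: 5765²·(1 − 854/5765)·0.47/854 = 15581.499.
18–34: 12027²·(1 − 924/12027)·6.894/924 = 996315.66.
Sum = 1.0118972 × 10^6.
SE = √(1.0118972 × 10^6) = 1006.

1006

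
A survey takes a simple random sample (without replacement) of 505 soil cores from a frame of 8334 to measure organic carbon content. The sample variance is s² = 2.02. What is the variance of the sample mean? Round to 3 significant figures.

0.00376

Under SRS without replacement, Var(ȳ) = (1 − f)·s²/n with f = n/N = 505/8334 = 0.06059515.
Var(ȳ) = (1 − 0.06059515)·2.02/505 = 0.93940485·0.004 = 0.0037576194.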